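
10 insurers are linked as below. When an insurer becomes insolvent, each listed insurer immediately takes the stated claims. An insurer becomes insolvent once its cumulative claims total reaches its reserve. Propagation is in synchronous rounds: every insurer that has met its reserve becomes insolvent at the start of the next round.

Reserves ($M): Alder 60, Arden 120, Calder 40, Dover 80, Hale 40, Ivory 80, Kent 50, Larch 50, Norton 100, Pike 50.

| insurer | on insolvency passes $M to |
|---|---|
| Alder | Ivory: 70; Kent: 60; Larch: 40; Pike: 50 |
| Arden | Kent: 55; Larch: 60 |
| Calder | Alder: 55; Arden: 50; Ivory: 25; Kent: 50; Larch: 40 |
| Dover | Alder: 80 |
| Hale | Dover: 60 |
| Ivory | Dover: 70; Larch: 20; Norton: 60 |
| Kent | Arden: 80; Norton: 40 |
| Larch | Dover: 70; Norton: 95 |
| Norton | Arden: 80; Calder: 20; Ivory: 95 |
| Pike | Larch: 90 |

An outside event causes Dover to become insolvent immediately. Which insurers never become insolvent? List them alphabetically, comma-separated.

Calder, Hale

Round 1 — Dover becomes insolvent (initial).
  Alder: +80 → 80 ≥ 60
Round 2 — Alder becomes insolvent.
  Ivory: +70 → 70 < 80
  Kent: +60 → 60 ≥ 50
  Larch: +40 → 40 < 50
  Pike: +50 → 50 ≥ 50
Round 3 — Kent, Pike become insolvent.
  Arden: +80 → 80 < 120
  Larch: +90 → 130 ≥ 50
  Norton: +40 → 40 < 100
Round 4 — Larch becomes insolvent.
  Norton: +95 → 135 ≥ 100
Round 5 — Norton becomes insolvent.
  Arden: +80 → 160 ≥ 120
  Calder: +20 → 20 < 40
  Ivory: +95 → 165 ≥ 80
Round 6 — Arden, Ivory become insolvent.
No further insolvencies.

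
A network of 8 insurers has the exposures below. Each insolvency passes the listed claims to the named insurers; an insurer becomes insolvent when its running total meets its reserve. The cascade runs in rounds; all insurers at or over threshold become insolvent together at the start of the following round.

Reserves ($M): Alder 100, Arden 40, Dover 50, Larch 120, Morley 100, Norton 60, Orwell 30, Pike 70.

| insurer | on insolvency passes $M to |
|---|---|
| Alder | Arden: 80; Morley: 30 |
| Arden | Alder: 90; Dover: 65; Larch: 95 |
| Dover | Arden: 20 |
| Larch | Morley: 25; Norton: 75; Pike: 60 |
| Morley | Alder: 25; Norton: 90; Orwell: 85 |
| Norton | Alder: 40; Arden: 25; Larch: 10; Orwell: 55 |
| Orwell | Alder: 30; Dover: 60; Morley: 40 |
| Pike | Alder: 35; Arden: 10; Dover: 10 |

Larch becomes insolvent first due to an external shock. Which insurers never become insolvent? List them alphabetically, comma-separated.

Round 1 — Larch becomes insolvent (initial).
  Morley: +25 → 25 < 100
  Norton: +75 → 75 ≥ 60
  Pike: +60 → 60 < 70
Round 2 — Norton becomes insolvent.
  Alder: +40 → 40 < 100
  Arden: +25 → 25 < 40
  Orwell: +55 → 55 ≥ 30
Round 3 — Orwell becomes insolvent.
  Alder: +30 → 70 < 100
  Dover: +60 → 60 ≥ 50
  Morley: +40 → 65 < 100
Round 4 — Dover becomes insolvent.
  Arden: +20 → 45 ≥ 40
Round 5 — Arden becomes insolvent.
  Alder: +90 → 160 ≥ 100
Round 6 — Alder becomes insolvent.
  Morley: +30 → 95 < 100
No further insolvencies.

Morley, Pike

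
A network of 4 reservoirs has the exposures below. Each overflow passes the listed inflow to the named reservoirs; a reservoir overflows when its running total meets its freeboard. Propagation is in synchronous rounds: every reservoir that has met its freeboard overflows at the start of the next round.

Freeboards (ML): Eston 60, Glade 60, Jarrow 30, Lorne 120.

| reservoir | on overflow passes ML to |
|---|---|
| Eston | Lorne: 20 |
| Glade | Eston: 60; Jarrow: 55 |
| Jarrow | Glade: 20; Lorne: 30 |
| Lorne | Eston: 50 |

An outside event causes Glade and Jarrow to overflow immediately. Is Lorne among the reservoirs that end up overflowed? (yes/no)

Round 1 — Glade, Jarrow overflow (initial).
  Eston: +60 → 60 ≥ 60
  Lorne: +30 → 30 < 120
Round 2 — Eston overflows.
  Lorne: +20 → 50 < 120
No further overflows.

no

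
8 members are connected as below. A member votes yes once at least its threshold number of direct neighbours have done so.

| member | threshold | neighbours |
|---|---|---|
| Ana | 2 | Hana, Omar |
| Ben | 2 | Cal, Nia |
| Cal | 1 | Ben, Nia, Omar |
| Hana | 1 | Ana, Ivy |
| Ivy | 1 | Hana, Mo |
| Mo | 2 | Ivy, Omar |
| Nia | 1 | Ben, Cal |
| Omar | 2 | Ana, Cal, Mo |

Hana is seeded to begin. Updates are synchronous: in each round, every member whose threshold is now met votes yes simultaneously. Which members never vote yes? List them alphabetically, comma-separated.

Round 1 — Hana votes yes (initial).
Round 2 — checking thresholds:
  Ana: 1 of 2 neighbours < 2, holds.
  Ivy: 1 of 2 neighbours ≥ 1, votes yes.
Round 3 — no new yes votes; cascade stops.

Ana, Ben, Cal, Mo, Nia, Omar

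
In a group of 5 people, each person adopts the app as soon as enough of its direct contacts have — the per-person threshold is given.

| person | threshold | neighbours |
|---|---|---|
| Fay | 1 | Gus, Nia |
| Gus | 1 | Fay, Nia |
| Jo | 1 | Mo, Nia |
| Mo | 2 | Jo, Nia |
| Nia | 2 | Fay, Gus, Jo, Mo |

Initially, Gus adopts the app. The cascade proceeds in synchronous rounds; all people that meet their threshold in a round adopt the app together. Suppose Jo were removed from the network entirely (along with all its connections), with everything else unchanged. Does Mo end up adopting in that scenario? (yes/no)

no

With Jo removed:
Round 1 — Gus adopts the app (initial).
Round 2 — checking thresholds:
  Fay: 1 of 2 neighbours ≥ 1, adopts the app.
  Nia: 1 of 3 neighbours < 2, holds.
Round 3 — checking thresholds:
  Nia: 2 of 3 neighbours ≥ 2, adopts the app.
Round 4 — no new adoptions; cascade stops.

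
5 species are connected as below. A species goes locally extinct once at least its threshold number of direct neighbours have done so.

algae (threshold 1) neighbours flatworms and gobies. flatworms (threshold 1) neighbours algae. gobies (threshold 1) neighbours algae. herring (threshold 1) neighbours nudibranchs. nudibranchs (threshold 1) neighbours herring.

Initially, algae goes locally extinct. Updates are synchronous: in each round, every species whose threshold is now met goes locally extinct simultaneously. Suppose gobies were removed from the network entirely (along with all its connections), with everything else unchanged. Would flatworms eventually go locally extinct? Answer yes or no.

yes

With gobies removed:
Round 1 — algae goes locally extinct (initial).
Round 2 — checking thresholds:
  flatworms: 1 of 1 neighbours ≥ 1, goes locally extinct.
Round 3 — no new extinctions; cascade stops.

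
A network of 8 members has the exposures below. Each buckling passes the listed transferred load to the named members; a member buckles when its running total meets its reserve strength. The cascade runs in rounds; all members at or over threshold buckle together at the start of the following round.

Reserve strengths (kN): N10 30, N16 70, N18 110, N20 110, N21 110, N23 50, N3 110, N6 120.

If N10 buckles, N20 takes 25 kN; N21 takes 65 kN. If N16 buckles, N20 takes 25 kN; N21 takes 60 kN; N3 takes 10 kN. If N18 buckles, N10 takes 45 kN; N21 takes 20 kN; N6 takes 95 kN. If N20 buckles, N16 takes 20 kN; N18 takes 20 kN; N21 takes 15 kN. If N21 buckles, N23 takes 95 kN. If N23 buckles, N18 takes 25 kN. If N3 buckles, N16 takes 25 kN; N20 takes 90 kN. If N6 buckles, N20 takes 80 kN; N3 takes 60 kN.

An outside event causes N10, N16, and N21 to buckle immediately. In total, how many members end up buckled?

4

Round 1 — N10, N16, N21 buckle (initial).
  N20: +25+25 → 50 < 110
  N23: +95 → 95 ≥ 50
  N3: +10 → 10 < 110
Round 2 — N23 buckles.
  N18: +25 → 25 < 110
No further bucklings.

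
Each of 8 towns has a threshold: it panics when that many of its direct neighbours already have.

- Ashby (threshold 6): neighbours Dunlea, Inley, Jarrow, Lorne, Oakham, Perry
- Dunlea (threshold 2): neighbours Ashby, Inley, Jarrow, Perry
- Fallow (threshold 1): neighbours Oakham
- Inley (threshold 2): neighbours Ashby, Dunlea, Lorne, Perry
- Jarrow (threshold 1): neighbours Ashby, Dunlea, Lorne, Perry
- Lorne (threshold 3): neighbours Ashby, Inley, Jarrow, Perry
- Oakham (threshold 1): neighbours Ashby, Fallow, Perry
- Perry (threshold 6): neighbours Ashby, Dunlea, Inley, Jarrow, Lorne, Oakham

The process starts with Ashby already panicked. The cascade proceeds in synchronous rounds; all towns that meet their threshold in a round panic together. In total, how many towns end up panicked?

Round 1 — Ashby panics (initial).
Round 2 — checking thresholds:
  Dunlea: 1 of 4 neighbours < 2, below threshold.
  Inley: 1 of 4 neighbours < 2, below threshold.
  Jarrow: 1 of 4 neighbours ≥ 1, panics.
  Lorne: 1 of 4 neighbours < 3, below threshold.
  Oakham: 1 of 3 neighbours ≥ 1, panics.
  Perry: 1 of 6 neighbours < 6, below threshold.
Round 3 — checking thresholds:
  Dunlea: 2 of 4 neighbours ≥ 2, panics.
  Fallow: 1 of 1 neighbours ≥ 1, panics.
  Inley: 1 of 4 neighbours < 2, below threshold.
  Lorne: 2 of 4 neighbours < 3, below threshold.
  Perry: 3 of 6 neighbours < 6, below threshold.
Round 4 — checking thresholds:
  Inley: 2 of 4 neighbours ≥ 2, panics.
  Lorne: 2 of 4 neighbours < 3, below threshold.
  Perry: 4 of 6 neighbours < 6, below threshold.
Round 5 — checking thresholds:
  Lorne: 3 of 4 neighbours ≥ 3, panics.
  Perry: 5 of 6 neighbours < 6, below threshold.
Round 6 — checking thresholds:
  Perry: 6 of 6 neighbours ≥ 6, panics.
Round 7 — no new panics; cascade stops.

8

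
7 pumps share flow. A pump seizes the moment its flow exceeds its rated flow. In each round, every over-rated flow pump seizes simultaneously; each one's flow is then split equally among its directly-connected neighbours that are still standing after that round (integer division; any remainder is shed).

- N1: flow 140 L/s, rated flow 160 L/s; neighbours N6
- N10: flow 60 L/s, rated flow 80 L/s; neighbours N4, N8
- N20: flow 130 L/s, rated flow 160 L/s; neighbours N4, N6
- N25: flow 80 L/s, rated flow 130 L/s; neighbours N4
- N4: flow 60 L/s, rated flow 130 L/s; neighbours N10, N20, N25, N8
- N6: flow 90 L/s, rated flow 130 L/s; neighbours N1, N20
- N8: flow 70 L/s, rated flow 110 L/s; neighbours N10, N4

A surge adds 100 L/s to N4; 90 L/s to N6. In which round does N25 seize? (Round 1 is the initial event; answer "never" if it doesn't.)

never

Round 1 — N4 at 160 > 130; N6 at 180 > 130. N4, N6 seize.
  N4 sheds 160 L/s to N10, N20, N25, N8: 40 each.
    N10: 60+40 = 100 > 80
    N20: 130+40 = 170 > 160
    N25: 80+40 = 120 ≤ 130
    N8: 70+40 = 110 ≤ 110
  N6 sheds 180 L/s to N1, N20: 90 each.
    N1: 140+90 = 230 > 160
    N20: 170+90 = 260 > 160
Round 2 — N1, N10, N20 seize.
  N1 sheds 230 L/s: no online neighbours, lost.
  N10 sheds 100 L/s to N8: 100 each.
    N8: 110+100 = 210 > 110
  N20 sheds 260 L/s: no online neighbours, lost.
Round 3 — N8 seizes.
  N8 sheds 210 L/s: no online neighbours, lost.
No further seizures.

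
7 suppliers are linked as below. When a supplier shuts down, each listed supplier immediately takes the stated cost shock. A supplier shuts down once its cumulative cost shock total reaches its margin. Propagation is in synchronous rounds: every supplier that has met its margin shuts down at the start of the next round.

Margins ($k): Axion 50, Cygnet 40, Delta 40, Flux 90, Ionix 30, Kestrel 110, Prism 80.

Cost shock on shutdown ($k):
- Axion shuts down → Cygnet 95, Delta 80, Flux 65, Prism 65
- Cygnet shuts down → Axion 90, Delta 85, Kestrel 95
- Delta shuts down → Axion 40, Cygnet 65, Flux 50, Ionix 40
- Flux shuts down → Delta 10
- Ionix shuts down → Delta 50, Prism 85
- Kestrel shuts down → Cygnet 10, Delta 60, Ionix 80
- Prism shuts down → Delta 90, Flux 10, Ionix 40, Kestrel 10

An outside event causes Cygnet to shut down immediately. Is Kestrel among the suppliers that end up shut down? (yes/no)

Round 1 — Cygnet shuts down (initial).
  Axion: +90 → 90 ≥ 50
  Delta: +85 → 85 ≥ 40
  Kestrel: +95 → 95 < 110
Round 2 — Axion, Delta shut down.
  Flux: +65+50 → 115 ≥ 90
  Ionix: +40 → 40 ≥ 30
  Prism: +65 → 65 < 80
Round 3 — Flux, Ionix shut down.
  Prism: +85 → 150 ≥ 80
Round 4 — Prism shuts down.
  Kestrel: +10 → 105 < 110
No further shutdowns.

no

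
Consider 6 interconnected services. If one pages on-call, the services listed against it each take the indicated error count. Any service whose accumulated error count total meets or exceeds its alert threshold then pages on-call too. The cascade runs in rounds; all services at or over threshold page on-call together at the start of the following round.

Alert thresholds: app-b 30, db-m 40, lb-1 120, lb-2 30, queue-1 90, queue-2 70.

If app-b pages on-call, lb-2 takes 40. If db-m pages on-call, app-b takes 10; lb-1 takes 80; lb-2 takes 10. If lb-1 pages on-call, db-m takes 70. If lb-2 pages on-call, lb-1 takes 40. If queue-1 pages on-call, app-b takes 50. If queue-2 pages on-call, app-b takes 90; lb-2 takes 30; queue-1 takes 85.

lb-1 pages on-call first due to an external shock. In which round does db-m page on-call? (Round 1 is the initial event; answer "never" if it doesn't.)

2

Round 1 — lb-1 pages on-call (initial).
  db-m: +70 → 70 ≥ 40
Round 2 — db-m pages on-call.
  app-b: +10 → 10 < 30
  lb-2: +10 → 10 < 30
No further pages.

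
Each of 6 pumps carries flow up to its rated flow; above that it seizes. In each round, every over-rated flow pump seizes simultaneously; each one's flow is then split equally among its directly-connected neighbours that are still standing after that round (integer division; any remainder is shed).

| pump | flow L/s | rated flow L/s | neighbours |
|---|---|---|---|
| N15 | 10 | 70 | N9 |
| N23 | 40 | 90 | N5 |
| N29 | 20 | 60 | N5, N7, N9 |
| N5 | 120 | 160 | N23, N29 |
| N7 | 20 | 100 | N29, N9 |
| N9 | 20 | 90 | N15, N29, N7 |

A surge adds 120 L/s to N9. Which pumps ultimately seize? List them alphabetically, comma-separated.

Round 1 — N9 at 140 > 90. N9 seizes.
  N9 sheds 140 L/s to N15, N29, N7: 46 each (2 lost).
    N15: 10+46 = 56 ≤ 70
    N29: 20+46 = 66 > 60
    N7: 20+46 = 66 ≤ 100
Round 2 — N29 seizes.
  N29 sheds 66 L/s to N5, N7: 33 each.
    N5: 120+33 = 153 ≤ 160
    N7: 66+33 = 99 ≤ 100
No further seizures.

N29, N9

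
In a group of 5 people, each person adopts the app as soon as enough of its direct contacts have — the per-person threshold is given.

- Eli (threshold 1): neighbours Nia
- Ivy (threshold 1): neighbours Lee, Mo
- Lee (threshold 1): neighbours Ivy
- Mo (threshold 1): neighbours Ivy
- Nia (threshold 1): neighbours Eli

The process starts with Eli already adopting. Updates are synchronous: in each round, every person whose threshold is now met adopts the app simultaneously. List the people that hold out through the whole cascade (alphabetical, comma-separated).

Round 1 — Eli adopts the app (initial).
Round 2 — checking thresholds:
  Nia: 1 of 1 neighbours ≥ 1, adopts the app.
Round 3 — no new adoptions; cascade stops.

Ivy, Lee, Mo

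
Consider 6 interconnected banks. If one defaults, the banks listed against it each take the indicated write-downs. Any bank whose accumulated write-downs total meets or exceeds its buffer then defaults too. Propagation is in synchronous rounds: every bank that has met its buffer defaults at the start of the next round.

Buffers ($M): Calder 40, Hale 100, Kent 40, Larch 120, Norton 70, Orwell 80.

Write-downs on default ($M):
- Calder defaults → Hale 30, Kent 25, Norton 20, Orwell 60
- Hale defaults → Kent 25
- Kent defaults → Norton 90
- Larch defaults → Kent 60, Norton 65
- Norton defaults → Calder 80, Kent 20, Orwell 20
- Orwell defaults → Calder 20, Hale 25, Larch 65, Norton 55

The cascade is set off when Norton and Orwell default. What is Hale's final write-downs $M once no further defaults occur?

Round 1 — Norton, Orwell default (initial).
  Calder: +80+20 → 100 ≥ 40
  Hale: +25 → 25 < 100
  Kent: +20 → 20 < 40
  Larch: +65 → 65 < 120
Round 2 — Calder defaults.
  Hale: +30 → 55 < 100
  Kent: +25 → 45 ≥ 40
Round 3 — Kent defaults.
No further defaults.

55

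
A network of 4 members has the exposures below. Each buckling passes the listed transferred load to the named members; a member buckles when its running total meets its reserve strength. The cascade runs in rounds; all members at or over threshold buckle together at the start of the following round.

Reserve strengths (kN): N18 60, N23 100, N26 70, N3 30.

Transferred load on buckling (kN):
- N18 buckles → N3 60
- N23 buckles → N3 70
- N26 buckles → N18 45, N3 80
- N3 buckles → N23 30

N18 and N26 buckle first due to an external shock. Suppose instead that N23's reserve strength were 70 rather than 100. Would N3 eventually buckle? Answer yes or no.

yes

With N23's reserve strength at 70:
Round 1 — N18, N26 buckle (initial).
  N3: +60+80 → 140 ≥ 30
Round 2 — N3 buckles.
  N23: +30 → 30 < 70
No further bucklings.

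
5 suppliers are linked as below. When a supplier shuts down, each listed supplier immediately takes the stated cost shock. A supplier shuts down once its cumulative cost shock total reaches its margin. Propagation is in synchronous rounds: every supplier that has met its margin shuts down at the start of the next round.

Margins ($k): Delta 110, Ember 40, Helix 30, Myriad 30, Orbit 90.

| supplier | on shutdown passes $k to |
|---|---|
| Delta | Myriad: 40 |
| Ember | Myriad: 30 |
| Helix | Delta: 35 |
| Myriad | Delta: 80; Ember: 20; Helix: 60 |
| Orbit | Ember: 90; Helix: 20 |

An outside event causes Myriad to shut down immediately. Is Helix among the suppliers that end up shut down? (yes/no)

Round 1 — Myriad shuts down (initial).
  Delta: +80 → 80 < 110
  Ember: +20 → 20 < 40
  Helix: +60 → 60 ≥ 30
Round 2 — Helix shuts down.
  Delta: +35 → 115 ≥ 110
Round 3 — Delta shuts down.
No further shutdowns.

yes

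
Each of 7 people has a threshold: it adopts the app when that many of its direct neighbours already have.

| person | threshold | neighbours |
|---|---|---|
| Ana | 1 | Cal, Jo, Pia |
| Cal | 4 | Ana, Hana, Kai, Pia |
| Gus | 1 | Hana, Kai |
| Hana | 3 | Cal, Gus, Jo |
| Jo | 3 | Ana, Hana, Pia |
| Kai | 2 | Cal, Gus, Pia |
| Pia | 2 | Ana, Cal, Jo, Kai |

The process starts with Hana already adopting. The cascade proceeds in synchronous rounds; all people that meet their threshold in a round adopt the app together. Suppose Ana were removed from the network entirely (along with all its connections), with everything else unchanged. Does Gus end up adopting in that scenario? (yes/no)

With Ana removed:
Round 1 — Hana adopts the app (initial).
Round 2 — checking thresholds:
  Cal: 1 of 3 neighbours < 4, holds.
  Gus: 1 of 2 neighbours ≥ 1, adopts the app.
  Jo: 1 of 2 neighbours < 3, holds.
Round 3 — no new adoptions; cascade stops.

yes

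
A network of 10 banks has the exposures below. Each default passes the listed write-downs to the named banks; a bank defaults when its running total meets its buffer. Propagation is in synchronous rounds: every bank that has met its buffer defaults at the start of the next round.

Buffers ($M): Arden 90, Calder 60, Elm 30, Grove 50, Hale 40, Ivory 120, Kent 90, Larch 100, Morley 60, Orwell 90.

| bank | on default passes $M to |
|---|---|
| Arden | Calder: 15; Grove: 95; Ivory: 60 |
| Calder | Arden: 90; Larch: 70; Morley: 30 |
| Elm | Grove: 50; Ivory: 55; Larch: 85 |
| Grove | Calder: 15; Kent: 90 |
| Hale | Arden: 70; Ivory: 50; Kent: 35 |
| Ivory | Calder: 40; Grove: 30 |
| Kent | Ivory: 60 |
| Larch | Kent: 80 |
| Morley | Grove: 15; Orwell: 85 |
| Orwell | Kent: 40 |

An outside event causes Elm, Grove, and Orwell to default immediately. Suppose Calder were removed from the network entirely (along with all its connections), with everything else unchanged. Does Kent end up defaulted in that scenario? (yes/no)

yes

With Calder removed:
Round 1 — Elm, Grove, Orwell default (initial).
  Ivory: +55 → 55 < 120
  Kent: +90+40 → 130 ≥ 90
  Larch: +85 → 85 < 100
Round 2 — Kent defaults.
  Ivory: +60 → 115 < 120
No further defaults.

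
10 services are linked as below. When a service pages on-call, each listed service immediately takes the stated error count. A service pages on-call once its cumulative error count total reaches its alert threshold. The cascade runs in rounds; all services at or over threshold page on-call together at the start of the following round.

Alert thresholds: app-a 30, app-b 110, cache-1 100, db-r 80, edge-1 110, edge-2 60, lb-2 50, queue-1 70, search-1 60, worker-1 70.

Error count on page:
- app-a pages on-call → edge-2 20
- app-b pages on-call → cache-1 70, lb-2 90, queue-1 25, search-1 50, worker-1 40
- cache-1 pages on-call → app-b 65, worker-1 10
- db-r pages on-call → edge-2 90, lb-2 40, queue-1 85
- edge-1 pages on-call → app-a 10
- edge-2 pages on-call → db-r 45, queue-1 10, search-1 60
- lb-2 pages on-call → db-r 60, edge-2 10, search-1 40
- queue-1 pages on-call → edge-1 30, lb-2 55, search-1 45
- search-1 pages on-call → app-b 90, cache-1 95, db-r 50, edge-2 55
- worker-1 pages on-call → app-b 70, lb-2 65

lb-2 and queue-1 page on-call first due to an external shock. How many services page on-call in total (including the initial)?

5

Round 1 — lb-2, queue-1 page on-call (initial).
  db-r: +60 → 60 < 80
  edge-1: +30 → 30 < 110
  edge-2: +10 → 10 < 60
  search-1: +40+45 → 85 ≥ 60
Round 2 — search-1 pages on-call.
  app-b: +90 → 90 < 110
  cache-1: +95 → 95 < 100
  db-r: +50 → 110 ≥ 80
  edge-2: +55 → 65 ≥ 60
Round 3 — db-r, edge-2 page on-call.
No further pages.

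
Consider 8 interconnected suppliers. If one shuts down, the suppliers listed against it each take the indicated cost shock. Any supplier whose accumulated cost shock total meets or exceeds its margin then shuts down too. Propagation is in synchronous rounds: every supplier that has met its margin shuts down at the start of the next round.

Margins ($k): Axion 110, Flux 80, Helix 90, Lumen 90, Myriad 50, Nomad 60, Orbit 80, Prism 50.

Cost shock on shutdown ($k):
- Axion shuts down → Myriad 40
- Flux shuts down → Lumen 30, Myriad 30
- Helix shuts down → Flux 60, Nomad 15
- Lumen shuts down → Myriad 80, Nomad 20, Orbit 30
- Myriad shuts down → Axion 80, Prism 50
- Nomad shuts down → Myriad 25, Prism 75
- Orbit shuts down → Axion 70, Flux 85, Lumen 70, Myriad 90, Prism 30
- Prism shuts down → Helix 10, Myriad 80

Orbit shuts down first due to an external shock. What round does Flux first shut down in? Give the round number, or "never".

2

Round 1 — Orbit shuts down (initial).
  Axion: +70 → 70 < 110
  Flux: +85 → 85 ≥ 80
  Lumen: +70 → 70 < 90
  Myriad: +90 → 90 ≥ 50
  Prism: +30 → 30 < 50
Round 2 — Flux, Myriad shut down.
  Axion: +80 → 150 ≥ 110
  Lumen: +30 → 100 ≥ 90
  Prism: +50 → 80 ≥ 50
Round 3 — Axion, Lumen, Prism shut down.
  Helix: +10 → 10 < 90
  Nomad: +20 → 20 < 60
No further shutdowns.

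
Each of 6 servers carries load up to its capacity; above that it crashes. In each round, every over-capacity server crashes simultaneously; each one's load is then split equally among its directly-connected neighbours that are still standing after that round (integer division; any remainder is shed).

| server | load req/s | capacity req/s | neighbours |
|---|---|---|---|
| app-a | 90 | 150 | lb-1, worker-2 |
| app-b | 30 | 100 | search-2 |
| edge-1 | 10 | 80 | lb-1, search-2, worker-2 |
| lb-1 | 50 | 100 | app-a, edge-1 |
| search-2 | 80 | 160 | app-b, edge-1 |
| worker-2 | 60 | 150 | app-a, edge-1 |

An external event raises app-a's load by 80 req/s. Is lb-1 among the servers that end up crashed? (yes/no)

yes

Round 1 — app-a at 170 > 150. app-a crashes.
  app-a sheds 170 req/s to lb-1, worker-2: 85 each.
    lb-1: 50+85 = 135 > 100
    worker-2: 60+85 = 145 ≤ 150
Round 2 — lb-1 crashes.
  lb-1 sheds 135 req/s to edge-1: 135 each.
    edge-1: 10+135 = 145 > 80
Round 3 — edge-1 crashes.
  edge-1 sheds 145 req/s to search-2, worker-2: 72 each (1 lost).
    search-2: 80+72 = 152 ≤ 160
    worker-2: 145+72 = 217 > 150
Round 4 — worker-2 crashes.
  worker-2 sheds 217 req/s: no online neighbours, lost.
No further crashes.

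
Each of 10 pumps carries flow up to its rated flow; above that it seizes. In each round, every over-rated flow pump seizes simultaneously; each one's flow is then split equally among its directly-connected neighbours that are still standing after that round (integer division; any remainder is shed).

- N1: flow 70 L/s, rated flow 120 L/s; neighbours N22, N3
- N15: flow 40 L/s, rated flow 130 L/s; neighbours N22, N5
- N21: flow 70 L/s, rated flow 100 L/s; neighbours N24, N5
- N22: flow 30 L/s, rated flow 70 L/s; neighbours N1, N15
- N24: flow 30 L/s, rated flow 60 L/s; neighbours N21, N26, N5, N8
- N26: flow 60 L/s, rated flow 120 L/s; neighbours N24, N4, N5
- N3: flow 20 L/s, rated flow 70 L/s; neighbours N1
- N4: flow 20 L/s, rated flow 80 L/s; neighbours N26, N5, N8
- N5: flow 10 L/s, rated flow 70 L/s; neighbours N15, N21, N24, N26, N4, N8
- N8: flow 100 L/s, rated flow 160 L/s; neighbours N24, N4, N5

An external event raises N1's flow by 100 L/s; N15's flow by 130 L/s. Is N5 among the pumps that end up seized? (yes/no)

Round 1 — N1 at 170 > 120; N15 at 170 > 130. N1, N15 seize.
  N1 sheds 170 L/s to N22, N3: 85 each.
    N22: 30+85 = 115 > 70
    N3: 20+85 = 105 > 70
  N15 sheds 170 L/s to N22, N5: 85 each.
    N22: 115+85 = 200 > 70
    N5: 10+85 = 95 > 70
Round 2 — N22, N3, N5 seize.
  N22 sheds 200 L/s: no online neighbours, lost.
  N3 sheds 105 L/s: no online neighbours, lost.
  N5 sheds 95 L/s to N21, N24, N26, N4, N8: 19 each.
    N21: 70+19 = 89 ≤ 100
    N24: 30+19 = 49 ≤ 60
    N26: 60+19 = 79 ≤ 120
    N4: 20+19 = 39 ≤ 80
    N8: 100+19 = 119 ≤ 160
No further seizures.

yes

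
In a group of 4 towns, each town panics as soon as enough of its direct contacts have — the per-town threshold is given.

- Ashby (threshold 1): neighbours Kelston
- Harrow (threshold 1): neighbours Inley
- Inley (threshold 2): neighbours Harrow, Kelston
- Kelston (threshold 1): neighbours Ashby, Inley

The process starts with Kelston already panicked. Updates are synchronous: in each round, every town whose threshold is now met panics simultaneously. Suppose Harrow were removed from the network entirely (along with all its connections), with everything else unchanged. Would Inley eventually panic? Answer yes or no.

no

With Harrow removed:
Round 1 — Kelston panics (initial).
Round 2 — checking thresholds:
  Ashby: 1 of 1 neighbours ≥ 1, panics.
  Inley: 1 of 1 neighbours < 2, holds.
Round 3 — no new panics; cascade stops.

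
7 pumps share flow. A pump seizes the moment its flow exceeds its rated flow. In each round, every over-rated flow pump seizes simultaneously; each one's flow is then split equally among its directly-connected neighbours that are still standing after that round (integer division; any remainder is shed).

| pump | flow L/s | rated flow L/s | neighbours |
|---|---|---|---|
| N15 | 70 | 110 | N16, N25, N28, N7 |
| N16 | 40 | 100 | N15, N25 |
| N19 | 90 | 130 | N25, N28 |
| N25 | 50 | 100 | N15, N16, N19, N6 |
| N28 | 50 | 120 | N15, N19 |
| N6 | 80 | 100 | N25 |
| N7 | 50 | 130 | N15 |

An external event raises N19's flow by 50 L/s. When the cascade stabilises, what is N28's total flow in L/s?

Round 1 — N19 at 140 > 130. N19 seizes.
  N19 sheds 140 L/s to N25, N28: 70 each.
    N25: 50+70 = 120 > 100
    N28: 50+70 = 120 ≤ 120
Round 2 — N25 seizes.
  N25 sheds 120 L/s to N15, N16, N6: 40 each.
    N15: 70+40 = 110 ≤ 110
    N16: 40+40 = 80 ≤ 100
    N6: 80+40 = 120 > 100
Round 3 — N6 seizes.
  N6 sheds 120 L/s: no online neighbours, lost.
No further seizures.

120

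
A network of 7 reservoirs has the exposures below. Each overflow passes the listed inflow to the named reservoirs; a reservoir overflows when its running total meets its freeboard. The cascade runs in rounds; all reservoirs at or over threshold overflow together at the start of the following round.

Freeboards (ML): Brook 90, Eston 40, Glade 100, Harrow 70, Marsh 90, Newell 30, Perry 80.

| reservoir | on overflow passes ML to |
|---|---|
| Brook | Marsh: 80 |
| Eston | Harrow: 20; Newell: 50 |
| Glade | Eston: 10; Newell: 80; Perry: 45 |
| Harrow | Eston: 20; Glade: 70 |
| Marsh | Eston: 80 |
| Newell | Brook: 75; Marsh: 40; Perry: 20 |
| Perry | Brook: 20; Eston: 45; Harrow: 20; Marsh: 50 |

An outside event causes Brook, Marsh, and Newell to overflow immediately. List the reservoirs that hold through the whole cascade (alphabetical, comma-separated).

Glade, Harrow, Perry

Round 1 — Brook, Marsh, Newell overflow (initial).
  Eston: +80 → 80 ≥ 40
  Perry: +20 → 20 < 80
Round 2 — Eston overflows.
  Harrow: +20 → 20 < 70
No further overflows.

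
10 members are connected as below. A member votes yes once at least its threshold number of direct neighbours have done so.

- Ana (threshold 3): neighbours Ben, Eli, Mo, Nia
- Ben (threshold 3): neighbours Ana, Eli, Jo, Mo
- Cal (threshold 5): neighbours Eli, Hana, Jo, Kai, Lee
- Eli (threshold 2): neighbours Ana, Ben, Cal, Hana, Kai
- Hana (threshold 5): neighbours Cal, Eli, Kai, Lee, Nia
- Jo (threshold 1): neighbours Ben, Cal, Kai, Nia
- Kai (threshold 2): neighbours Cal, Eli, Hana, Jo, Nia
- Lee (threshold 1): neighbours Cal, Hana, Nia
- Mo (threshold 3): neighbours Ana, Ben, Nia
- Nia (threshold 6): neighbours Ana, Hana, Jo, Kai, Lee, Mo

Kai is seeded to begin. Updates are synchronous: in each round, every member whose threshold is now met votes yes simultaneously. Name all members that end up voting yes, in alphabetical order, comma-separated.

Jo, Kai

Round 1 — Kai votes yes (initial).
Round 2 — checking thresholds:
  Cal: 1 of 5 neighbours < 5, not yet.
  Eli: 1 of 5 neighbours < 2, not yet.
  Hana: 1 of 5 neighbours < 5, not yet.
  Jo: 1 of 4 neighbours ≥ 1, votes yes.
  Nia: 1 of 6 neighbours < 6, not yet.
Round 3 — no new yes votes; cascade stops.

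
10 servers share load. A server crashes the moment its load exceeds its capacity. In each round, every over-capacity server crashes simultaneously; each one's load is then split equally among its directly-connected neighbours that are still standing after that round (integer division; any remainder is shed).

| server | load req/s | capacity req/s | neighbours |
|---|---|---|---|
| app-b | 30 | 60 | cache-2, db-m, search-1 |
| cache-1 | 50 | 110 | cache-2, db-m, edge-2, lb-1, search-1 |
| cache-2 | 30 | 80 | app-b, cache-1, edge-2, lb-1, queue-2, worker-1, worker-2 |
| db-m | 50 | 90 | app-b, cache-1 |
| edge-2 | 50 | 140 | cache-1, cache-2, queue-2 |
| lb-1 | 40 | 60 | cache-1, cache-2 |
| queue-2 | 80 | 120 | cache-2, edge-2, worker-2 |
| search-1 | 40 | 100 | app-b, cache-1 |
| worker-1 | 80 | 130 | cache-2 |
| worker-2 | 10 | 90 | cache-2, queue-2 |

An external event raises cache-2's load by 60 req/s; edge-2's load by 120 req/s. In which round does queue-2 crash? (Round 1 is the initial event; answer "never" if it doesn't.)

2

Round 1 — cache-2 at 90 > 80; edge-2 at 170 > 140. cache-2, edge-2 crash.
  cache-2 sheds 90 req/s to app-b, cache-1, lb-1, queue-2, worker-1, worker-2: 15 each.
    app-b: 30+15 = 45 ≤ 60
    cache-1: 50+15 = 65 ≤ 110
    lb-1: 40+15 = 55 ≤ 60
    queue-2: 80+15 = 95 ≤ 120
    worker-1: 80+15 = 95 ≤ 130
    worker-2: 10+15 = 25 ≤ 90
  edge-2 sheds 170 req/s to cache-1, queue-2: 85 each.
    cache-1: 65+85 = 150 > 110
    queue-2: 95+85 = 180 > 120
Round 2 — cache-1, queue-2 crash.
  cache-1 sheds 150 req/s to db-m, lb-1, search-1: 50 each.
    db-m: 50+50 = 100 > 90
    lb-1: 55+50 = 105 > 60
    search-1: 40+50 = 90 ≤ 100
  queue-2 sheds 180 req/s to worker-2: 180 each.
    worker-2: 25+180 = 205 > 90
Round 3 — db-m, lb-1, worker-2 crash.
  db-m sheds 100 req/s to app-b: 100 each.
    app-b: 45+100 = 145 > 60
  lb-1 sheds 105 req/s: no online neighbours, lost.
  worker-2 sheds 205 req/s: no online neighbours, lost.
Round 4 — app-b crashes.
  app-b sheds 145 req/s to search-1: 145 each.
    search-1: 90+145 = 235 > 100
Round 5 — search-1 crashes.
  search-1 sheds 235 req/s: no online neighbours, lost.
No further crashes.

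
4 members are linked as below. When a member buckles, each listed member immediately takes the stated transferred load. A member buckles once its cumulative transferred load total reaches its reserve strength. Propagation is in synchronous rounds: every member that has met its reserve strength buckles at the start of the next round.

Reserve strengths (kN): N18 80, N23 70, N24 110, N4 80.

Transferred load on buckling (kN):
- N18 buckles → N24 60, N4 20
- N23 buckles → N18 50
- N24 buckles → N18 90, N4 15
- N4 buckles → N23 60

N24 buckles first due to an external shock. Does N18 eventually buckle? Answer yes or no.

yes

Round 1 — N24 buckles (initial).
  N18: +90 → 90 ≥ 80
  N4: +15 → 15 < 80
Round 2 — N18 buckles.
  N4: +20 → 35 < 80
No further bucklings.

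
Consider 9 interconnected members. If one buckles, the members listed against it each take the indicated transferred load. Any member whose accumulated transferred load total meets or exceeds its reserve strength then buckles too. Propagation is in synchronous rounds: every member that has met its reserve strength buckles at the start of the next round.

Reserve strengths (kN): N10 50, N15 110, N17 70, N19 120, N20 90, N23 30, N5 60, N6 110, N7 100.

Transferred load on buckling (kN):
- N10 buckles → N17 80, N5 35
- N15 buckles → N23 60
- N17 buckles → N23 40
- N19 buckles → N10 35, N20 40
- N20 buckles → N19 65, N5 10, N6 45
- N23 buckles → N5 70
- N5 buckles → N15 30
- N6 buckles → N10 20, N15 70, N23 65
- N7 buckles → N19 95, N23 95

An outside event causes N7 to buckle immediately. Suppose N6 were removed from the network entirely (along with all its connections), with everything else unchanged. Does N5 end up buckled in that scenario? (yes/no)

With N6 removed:
Round 1 — N7 buckles (initial).
  N19: +95 → 95 < 120
  N23: +95 → 95 ≥ 30
Round 2 — N23 buckles.
  N5: +70 → 70 ≥ 60
Round 3 — N5 buckles.
  N15: +30 → 30 < 110
No further bucklings.

yes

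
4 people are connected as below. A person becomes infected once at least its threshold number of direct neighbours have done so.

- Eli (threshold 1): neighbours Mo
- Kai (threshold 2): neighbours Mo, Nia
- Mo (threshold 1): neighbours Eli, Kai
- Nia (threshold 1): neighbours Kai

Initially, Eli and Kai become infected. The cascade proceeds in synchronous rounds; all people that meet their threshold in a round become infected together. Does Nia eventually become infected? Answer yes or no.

yes

Round 1 — Eli, Kai become infected (initial).
Round 2 — checking thresholds:
  Mo: 2 of 2 neighbours ≥ 1, becomes infected.
  Nia: 1 of 1 neighbours ≥ 1, becomes infected.
Round 3 — no new infections; cascade stops.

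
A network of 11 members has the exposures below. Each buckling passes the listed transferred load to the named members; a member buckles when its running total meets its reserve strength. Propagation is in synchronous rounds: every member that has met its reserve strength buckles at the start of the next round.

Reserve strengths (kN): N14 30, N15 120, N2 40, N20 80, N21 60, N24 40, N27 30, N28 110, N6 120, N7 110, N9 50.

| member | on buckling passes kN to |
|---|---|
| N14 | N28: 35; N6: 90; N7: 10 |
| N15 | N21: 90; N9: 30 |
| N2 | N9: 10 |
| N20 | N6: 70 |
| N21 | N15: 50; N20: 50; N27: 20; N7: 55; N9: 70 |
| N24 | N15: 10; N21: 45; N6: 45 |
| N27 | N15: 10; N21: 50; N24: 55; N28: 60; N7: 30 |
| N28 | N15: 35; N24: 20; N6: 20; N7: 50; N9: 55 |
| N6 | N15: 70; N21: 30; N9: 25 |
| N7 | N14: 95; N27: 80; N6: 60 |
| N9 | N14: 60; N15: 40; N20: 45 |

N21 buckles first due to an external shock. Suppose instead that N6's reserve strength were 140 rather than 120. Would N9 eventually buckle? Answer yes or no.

yes

With N6's reserve strength at 140:
Round 1 — N21 buckles (initial).
  N15: +50 → 50 < 120
  N20: +50 → 50 < 80
  N27: +20 → 20 < 30
  N7: +55 → 55 < 110
  N9: +70 → 70 ≥ 50
Round 2 — N9 buckles.
  N14: +60 → 60 ≥ 30
  N15: +40 → 90 < 120
  N20: +45 → 95 ≥ 80
Round 3 — N14, N20 buckle.
  N28: +35 → 35 < 110
  N6: +90+70 → 160 ≥ 140
  N7: +10 → 65 < 110
Round 4 — N6 buckles.
  N15: +70 → 160 ≥ 120
Round 5 — N15 buckles.
No further bucklings.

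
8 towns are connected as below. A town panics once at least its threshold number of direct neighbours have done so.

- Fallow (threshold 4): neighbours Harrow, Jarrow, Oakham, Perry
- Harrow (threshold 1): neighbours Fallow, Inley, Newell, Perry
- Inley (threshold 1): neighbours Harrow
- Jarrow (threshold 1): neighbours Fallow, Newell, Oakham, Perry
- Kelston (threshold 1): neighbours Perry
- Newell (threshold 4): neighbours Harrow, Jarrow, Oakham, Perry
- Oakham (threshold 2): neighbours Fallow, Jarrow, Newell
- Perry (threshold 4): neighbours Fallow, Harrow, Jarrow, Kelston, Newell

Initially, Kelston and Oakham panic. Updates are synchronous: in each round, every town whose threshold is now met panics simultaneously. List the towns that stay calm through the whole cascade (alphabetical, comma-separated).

Fallow, Harrow, Inley, Newell, Perry

Round 1 — Kelston, Oakham panic (initial).
Round 2 — checking thresholds:
  Fallow: 1 of 4 neighbours < 4, holds.
  Jarrow: 1 of 4 neighbours ≥ 1, panics.
  Newell: 1 of 4 neighbours < 4, holds.
  Perry: 1 of 5 neighbours < 4, holds.
Round 3 — no new panics; cascade stops.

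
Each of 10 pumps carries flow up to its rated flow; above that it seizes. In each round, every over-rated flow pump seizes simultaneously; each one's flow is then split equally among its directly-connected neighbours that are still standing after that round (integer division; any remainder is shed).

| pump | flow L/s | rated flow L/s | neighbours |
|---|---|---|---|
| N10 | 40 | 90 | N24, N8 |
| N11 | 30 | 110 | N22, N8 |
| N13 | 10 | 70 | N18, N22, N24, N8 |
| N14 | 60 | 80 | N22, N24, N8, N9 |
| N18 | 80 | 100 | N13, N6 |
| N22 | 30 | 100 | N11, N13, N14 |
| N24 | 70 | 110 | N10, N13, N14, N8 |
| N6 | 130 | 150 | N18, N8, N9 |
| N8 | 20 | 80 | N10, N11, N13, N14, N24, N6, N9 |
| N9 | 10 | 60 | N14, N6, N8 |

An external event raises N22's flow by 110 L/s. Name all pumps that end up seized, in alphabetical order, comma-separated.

N14, N22

Round 1 — N22 at 140 > 100. N22 seizes.
  N22 sheds 140 L/s to N11, N13, N14: 46 each (2 lost).
    N11: 30+46 = 76 ≤ 110
    N13: 10+46 = 56 ≤ 70
    N14: 60+46 = 106 > 80
Round 2 — N14 seizes.
  N14 sheds 106 L/s to N24, N8, N9: 35 each (1 lost).
    N24: 70+35 = 105 ≤ 110
    N8: 20+35 = 55 ≤ 80
    N9: 10+35 = 45 ≤ 60
No further seizures.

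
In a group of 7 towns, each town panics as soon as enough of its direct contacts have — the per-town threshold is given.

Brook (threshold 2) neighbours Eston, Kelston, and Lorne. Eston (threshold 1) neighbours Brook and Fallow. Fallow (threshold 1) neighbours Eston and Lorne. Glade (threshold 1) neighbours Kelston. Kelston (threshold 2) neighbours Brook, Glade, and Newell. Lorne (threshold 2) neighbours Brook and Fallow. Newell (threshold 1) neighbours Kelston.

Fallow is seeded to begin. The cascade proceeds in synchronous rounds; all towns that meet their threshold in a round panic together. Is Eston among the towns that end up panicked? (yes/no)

Round 1 — Fallow panics (initial).
Round 2 — checking thresholds:
  Eston: 1 of 2 neighbours ≥ 1, panics.
  Lorne: 1 of 2 neighbours < 2, below threshold.
Round 3 — no new panics; cascade stops.

yes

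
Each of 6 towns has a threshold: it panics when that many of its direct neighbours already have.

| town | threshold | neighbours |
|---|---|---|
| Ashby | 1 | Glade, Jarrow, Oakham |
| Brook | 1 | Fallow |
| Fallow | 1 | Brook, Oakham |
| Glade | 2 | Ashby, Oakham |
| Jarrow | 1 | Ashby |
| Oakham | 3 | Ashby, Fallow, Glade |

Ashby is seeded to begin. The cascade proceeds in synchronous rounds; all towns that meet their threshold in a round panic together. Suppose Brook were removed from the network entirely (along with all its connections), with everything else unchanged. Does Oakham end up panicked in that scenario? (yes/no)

With Brook removed:
Round 1 — Ashby panics (initial).
Round 2 — checking thresholds:
  Glade: 1 of 2 neighbours < 2, not yet.
  Jarrow: 1 of 1 neighbours ≥ 1, panics.
  Oakham: 1 of 3 neighbours < 3, not yet.
Round 3 — no new panics; cascade stops.

no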